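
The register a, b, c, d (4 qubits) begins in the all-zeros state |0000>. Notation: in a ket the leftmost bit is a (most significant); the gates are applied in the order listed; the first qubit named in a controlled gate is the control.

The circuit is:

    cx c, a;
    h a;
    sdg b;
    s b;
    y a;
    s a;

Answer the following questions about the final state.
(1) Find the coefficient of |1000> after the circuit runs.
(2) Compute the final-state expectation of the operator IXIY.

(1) |1000> carries amplitude -sqrt(2)/2 in the final state.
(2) In the final state, IXIY has expectation 0.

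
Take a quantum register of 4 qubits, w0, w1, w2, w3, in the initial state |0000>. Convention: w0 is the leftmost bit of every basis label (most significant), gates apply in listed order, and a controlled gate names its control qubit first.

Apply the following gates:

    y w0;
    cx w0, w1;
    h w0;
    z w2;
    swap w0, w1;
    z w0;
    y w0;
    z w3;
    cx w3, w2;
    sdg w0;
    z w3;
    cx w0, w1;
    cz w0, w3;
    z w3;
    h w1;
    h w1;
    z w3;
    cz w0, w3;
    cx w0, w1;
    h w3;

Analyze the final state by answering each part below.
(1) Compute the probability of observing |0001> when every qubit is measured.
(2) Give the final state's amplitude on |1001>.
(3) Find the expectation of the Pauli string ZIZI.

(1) Outcome |0001> occurs with probability 1/4. Key observation: steps 12-19 multiply out to the identity, so the circuit reduces to the remaining gates.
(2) |1001> carries amplitude 0 in the final state.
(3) The expectation value of ZIZI is 1.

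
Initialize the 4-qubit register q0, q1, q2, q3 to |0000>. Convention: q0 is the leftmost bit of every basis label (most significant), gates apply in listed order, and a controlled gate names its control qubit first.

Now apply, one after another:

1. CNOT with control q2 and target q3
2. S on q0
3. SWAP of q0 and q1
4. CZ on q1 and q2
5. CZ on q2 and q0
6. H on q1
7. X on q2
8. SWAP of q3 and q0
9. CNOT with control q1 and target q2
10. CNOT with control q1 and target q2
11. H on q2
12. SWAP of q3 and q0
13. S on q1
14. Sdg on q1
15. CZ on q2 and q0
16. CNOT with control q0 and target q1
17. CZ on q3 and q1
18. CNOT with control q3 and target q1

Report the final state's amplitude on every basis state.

After the circuit, the state carries amplitude 1/2 on |0000>, -1/2 on |0010>, 1/2 on |0100>, -1/2 on |0110>, and 0 on every other basis state. Key observation: steps 9-10 multiply out to the identity, so the circuit reduces to the remaining gates.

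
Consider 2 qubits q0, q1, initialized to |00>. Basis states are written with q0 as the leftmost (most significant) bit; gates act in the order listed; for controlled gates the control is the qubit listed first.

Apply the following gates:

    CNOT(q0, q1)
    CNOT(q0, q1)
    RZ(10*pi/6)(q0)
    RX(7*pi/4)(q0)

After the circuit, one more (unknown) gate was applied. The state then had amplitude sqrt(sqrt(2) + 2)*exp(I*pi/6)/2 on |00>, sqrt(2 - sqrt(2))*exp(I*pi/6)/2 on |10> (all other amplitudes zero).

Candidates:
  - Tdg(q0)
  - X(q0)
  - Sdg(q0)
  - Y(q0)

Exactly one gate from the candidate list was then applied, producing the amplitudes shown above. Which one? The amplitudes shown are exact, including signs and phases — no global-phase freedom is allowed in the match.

It was Sdg(q0) that produced the state shown. Key observation: steps 1-2 multiply out to the identity, so the circuit reduces to the remaining gates.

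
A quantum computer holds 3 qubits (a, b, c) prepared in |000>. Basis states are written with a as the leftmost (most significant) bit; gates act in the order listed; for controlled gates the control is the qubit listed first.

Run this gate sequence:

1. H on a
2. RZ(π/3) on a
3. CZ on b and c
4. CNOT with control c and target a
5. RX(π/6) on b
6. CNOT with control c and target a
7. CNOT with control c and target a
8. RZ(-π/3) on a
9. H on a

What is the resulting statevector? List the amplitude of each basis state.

The final amplitudes are sqrt(2)/4 + sqrt(6)/4 on |000>, I*(-sqrt(6) + sqrt(2))/4 on |010>, and 0 on every other basis state.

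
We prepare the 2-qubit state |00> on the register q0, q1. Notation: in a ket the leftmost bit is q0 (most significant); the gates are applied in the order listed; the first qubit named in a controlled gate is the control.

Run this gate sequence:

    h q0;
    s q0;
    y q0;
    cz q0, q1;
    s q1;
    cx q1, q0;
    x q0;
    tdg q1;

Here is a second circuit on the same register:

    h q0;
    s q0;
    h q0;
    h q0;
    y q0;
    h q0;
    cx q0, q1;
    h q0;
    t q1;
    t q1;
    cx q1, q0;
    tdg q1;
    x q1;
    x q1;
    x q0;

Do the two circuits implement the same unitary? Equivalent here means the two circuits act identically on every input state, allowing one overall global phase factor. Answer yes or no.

No, they are not equivalent — no single phase factor reconciles the two unitaries.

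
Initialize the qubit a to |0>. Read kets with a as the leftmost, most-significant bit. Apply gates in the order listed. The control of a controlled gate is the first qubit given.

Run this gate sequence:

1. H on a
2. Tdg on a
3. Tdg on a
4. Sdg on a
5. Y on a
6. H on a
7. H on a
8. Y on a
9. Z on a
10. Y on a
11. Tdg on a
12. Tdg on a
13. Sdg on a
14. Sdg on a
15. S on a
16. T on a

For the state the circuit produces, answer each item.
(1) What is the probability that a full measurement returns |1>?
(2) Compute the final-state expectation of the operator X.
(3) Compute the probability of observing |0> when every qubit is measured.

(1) Outcome |1> occurs with probability 1/2.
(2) The observable X averages to sqrt(2)/2.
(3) The probability of measuring |0> is 1/2.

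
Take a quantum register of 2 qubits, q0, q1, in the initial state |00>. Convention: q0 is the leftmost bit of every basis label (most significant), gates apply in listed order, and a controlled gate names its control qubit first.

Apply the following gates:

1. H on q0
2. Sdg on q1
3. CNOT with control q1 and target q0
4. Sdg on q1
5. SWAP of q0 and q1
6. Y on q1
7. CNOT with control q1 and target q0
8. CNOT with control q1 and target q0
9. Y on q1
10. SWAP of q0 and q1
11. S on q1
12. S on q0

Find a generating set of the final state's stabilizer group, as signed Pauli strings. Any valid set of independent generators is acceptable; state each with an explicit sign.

One valid set of independent stabilizer generators is +YI, +IZ (any independent generating set of the same group is equally correct). Key observation: gates 4-11 undo each other exactly, leaving only the rest of the circuit to track.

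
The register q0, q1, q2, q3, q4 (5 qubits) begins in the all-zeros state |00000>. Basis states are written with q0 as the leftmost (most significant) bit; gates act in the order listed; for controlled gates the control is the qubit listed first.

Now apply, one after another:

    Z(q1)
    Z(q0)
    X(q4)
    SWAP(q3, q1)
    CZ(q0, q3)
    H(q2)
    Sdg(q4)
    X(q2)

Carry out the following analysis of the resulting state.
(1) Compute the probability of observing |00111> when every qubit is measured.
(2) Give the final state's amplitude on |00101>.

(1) Outcome |00111> occurs with probability 0.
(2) |00101> carries amplitude -sqrt(2)*I/2 in the final state.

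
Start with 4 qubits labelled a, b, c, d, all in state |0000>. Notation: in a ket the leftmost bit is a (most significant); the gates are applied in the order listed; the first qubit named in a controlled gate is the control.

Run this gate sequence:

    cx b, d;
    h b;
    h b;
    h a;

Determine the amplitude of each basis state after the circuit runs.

After the circuit, the state carries amplitude sqrt(2)/2 on |0000>, sqrt(2)/2 on |1000>, and 0 on every other basis state. Key observation: steps 2-3 multiply out to the identity, so the circuit reduces to the remaining gates.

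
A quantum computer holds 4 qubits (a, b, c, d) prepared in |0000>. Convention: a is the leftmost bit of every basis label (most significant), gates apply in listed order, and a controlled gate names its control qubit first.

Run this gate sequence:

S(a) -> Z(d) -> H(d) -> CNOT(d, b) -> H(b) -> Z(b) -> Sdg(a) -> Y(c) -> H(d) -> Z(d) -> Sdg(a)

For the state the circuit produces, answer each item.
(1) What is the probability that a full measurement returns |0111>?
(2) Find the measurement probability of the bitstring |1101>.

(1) A full measurement returns |0111> with probability 1/2.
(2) Outcome |1101> occurs with probability 0.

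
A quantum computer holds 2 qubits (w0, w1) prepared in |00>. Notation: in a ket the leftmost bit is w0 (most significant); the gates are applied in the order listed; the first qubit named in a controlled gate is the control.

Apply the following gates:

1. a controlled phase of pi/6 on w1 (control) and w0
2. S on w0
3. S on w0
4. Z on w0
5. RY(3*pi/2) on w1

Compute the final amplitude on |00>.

The final state's coefficient on |00> equals -sqrt(2)/2.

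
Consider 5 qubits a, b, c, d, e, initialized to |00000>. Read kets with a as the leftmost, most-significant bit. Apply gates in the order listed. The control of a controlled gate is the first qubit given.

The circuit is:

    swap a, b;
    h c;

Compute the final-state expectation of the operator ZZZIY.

The observable ZZZIY averages to 0.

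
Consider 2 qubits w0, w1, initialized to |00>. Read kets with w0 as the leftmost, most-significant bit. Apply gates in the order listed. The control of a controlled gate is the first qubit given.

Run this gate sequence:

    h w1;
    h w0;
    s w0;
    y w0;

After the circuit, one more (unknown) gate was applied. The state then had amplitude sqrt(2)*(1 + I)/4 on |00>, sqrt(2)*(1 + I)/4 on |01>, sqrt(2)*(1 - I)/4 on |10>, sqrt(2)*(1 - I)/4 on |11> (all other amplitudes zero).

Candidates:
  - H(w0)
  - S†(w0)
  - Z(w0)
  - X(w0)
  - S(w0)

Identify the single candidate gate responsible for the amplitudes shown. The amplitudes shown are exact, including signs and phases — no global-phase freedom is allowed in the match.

The unique candidate consistent with the amplitudes is H(w0).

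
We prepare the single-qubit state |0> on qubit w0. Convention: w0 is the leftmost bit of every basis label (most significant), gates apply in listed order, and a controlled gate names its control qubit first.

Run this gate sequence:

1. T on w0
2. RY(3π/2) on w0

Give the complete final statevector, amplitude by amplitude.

The resulting statevector has amplitude -sqrt(2)/2 on |0>, sqrt(2)/2 on |1>.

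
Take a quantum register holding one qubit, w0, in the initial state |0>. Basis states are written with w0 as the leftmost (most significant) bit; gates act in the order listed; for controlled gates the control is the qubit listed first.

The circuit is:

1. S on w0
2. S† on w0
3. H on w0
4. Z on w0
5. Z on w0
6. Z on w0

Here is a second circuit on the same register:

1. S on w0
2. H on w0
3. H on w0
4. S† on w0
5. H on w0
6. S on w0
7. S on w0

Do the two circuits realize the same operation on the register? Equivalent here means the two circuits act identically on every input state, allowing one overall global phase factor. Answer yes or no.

Yes — the two circuits implement the same unitary up to a global phase.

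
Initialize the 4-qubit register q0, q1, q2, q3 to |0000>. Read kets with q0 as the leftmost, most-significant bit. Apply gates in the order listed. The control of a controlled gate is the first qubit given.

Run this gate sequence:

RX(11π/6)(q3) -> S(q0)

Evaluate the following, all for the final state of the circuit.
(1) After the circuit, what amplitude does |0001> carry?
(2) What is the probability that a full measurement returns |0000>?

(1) |0001> carries amplitude I*(-sqrt(6) + sqrt(2))/4 in the final state.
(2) A full measurement returns |0000> with probability sqrt(3)/4 + 1/2.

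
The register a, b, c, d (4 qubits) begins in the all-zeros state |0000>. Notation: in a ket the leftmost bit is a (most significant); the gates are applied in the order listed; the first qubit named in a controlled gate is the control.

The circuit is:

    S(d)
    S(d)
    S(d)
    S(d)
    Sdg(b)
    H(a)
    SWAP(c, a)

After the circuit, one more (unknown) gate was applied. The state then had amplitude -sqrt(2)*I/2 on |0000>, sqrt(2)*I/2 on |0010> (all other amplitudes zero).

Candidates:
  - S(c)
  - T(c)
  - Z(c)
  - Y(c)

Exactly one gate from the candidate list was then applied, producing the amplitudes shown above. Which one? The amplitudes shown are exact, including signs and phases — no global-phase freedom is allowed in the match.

The unique candidate consistent with the amplitudes is Y(c). Key observation: the block from step 1 through step 4 cancels to the identity and can be dropped.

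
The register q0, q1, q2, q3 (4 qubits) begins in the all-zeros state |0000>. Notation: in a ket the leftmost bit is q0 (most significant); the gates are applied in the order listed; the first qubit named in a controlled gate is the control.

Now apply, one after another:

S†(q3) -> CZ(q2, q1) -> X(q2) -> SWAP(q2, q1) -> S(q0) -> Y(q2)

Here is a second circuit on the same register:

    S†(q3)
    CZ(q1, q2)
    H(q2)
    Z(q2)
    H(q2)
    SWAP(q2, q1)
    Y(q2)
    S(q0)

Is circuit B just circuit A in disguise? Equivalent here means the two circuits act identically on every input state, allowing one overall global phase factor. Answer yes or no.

Yes: on every input state the two circuits agree up to one overall phase factor.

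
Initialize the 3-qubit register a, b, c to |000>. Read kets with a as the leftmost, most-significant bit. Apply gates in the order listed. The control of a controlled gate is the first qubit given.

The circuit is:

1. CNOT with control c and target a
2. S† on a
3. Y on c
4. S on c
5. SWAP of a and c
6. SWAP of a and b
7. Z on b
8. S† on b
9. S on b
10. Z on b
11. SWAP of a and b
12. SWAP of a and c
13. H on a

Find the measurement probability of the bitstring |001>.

Outcome |001> occurs with probability 1/2.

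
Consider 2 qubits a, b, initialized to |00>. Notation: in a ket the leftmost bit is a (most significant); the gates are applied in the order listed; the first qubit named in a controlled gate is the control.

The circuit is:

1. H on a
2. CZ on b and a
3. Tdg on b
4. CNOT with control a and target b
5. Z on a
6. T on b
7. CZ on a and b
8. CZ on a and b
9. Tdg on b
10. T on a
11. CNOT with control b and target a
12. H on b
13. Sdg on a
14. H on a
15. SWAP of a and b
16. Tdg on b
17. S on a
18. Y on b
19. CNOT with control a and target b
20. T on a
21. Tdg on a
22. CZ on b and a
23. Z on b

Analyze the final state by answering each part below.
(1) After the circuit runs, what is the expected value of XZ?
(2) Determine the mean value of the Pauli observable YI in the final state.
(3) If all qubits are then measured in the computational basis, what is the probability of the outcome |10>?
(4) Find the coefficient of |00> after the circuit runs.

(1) The expectation value of XZ is 1/2.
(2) The expectation value of YI is 1/2.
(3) Outcome |10> occurs with probability sqrt(2)/8 + 1/4.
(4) The final state's coefficient on |00> equals sqrt(2)*(-exp(I*pi/4) + I)/4.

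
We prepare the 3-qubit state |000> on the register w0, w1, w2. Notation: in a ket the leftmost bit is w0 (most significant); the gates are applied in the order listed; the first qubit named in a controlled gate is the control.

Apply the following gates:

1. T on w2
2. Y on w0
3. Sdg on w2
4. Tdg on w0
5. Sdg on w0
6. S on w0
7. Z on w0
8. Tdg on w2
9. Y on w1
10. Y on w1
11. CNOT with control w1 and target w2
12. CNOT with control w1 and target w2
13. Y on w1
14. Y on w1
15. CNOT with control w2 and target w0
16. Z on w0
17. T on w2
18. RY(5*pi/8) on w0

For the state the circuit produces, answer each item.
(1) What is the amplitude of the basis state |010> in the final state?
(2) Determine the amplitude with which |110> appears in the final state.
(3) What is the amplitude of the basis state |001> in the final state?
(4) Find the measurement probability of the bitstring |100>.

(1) The amplitude on |010> is 0. Key observation: steps 9-14 multiply out to the identity, so the circuit reduces to the remaining gates.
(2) The amplitude on |110> is 0.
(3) The final state's coefficient on |001> equals 0.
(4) The probability of measuring |100> is cos(5*pi/16)**2.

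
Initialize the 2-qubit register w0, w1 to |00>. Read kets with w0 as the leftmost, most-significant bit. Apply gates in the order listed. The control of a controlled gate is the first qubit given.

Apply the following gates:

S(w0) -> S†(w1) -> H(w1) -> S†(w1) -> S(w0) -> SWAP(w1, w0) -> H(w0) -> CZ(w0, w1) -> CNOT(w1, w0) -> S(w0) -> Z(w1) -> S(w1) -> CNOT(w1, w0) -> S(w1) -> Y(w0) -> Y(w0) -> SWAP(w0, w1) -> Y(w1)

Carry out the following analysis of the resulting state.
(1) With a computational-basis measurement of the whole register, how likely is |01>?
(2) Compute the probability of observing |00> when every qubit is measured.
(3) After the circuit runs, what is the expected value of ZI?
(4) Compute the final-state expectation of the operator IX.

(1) A full measurement returns |01> with probability 1/2.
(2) A full measurement returns |00> with probability 1/2.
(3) The expectation value of ZI is 1.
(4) The observable IX averages to 1.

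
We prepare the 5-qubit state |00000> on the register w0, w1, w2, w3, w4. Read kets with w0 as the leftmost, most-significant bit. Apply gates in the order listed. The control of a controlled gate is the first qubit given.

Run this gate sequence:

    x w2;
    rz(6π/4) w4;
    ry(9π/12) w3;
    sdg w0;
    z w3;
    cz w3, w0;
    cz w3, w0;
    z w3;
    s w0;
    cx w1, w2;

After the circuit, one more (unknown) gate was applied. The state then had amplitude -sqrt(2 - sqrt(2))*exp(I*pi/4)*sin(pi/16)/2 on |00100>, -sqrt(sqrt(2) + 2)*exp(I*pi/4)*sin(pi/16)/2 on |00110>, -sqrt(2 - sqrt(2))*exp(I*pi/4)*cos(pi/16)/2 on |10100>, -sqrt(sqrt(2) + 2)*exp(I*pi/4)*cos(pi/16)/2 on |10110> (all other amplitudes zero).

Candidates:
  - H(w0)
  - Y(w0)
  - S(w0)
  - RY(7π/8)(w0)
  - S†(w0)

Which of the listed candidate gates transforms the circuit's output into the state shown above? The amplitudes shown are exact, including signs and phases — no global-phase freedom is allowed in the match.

It was RY(7π/8)(w0) that produced the state shown. Key observation: gates 4-9 undo each other exactly, leaving only the rest of the circuit to track.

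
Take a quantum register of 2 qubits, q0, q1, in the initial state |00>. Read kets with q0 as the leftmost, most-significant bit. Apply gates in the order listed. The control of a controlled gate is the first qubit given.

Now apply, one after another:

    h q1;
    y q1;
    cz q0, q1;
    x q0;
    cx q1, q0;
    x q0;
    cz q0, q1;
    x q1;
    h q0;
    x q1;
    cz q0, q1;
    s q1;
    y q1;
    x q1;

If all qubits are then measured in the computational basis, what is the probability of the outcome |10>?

Outcome |10> occurs with probability 1/4.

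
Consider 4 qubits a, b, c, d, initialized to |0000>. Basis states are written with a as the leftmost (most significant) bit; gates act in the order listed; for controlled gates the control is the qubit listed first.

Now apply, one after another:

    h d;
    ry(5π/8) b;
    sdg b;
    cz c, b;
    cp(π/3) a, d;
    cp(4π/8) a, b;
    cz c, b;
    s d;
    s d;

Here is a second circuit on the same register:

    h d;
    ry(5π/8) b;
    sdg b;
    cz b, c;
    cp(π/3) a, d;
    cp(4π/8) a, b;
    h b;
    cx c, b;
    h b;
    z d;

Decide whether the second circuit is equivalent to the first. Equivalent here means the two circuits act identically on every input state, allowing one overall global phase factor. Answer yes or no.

Yes — the two circuits implement the same unitary up to a global phase.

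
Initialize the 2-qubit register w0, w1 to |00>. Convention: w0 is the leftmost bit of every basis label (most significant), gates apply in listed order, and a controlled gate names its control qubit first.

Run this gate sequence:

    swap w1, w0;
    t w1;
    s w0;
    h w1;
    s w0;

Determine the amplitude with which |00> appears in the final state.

The final state's coefficient on |00> equals sqrt(2)/2.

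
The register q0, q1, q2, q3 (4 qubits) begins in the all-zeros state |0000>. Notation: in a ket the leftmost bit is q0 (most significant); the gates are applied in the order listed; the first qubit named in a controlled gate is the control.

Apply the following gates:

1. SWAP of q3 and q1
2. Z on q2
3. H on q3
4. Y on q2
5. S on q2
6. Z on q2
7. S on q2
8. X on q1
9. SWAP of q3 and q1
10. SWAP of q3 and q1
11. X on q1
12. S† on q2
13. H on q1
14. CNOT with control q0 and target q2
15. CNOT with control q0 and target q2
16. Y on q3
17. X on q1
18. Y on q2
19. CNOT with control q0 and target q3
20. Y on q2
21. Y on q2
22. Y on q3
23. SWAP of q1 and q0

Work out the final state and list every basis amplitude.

The resulting statevector has amplitude -I/2 on |0000>, -I/2 on |0001>, -I/2 on |1000>, -I/2 on |1001>, and 0 on every other basis state.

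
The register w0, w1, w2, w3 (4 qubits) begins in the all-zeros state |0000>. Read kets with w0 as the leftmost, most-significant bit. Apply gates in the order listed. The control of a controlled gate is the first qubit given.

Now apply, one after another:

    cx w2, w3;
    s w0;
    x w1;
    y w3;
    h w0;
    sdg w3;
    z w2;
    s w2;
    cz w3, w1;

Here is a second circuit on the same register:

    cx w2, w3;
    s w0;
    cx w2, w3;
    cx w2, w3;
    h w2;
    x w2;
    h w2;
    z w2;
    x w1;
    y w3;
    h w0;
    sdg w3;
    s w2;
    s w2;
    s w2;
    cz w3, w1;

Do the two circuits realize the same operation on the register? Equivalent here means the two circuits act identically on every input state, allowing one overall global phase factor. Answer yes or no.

Yes — the two circuits implement the same unitary up to a global phase.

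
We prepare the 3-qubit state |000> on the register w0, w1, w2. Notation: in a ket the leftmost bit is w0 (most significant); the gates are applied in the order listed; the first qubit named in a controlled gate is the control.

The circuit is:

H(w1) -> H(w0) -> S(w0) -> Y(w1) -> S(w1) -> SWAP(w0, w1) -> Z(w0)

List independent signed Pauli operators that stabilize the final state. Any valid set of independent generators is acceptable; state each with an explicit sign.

The final state is stabilized by the group generated by +YII, +IYI, +IIZ; other independent generating sets are equally valid.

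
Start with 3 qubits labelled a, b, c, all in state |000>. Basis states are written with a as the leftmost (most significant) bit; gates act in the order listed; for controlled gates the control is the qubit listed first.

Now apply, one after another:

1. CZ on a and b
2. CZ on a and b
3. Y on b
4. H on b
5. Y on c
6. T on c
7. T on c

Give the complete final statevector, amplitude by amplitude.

The resulting statevector has amplitude -sqrt(2)*I/2 on |001>, sqrt(2)*I/2 on |011>, and 0 on every other basis state.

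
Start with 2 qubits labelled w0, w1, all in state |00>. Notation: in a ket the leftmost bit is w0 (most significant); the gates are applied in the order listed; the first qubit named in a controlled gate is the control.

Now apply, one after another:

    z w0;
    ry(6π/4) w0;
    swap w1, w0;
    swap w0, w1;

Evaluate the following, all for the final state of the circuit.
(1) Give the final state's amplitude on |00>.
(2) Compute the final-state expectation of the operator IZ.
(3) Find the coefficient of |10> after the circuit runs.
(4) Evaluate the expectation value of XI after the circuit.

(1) The amplitude on |00> is -sqrt(2)/2.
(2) In the final state, IZ has expectation 1.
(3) The final state's coefficient on |10> equals sqrt(2)/2.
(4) The observable XI averages to -1.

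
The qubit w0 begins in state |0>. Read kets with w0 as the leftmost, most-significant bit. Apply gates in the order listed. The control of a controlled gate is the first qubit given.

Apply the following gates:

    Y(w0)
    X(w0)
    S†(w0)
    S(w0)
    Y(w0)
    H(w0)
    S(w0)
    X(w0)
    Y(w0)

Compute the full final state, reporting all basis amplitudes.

After the circuit, the state carries amplitude sqrt(2)*I/2 on |0>, -sqrt(2)/2 on |1>.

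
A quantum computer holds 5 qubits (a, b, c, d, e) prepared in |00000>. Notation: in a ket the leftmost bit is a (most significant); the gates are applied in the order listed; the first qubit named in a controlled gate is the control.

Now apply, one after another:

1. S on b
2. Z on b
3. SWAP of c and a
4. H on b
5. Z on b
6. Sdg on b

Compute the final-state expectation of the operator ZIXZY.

In the final state, ZIXZY has expectation 0.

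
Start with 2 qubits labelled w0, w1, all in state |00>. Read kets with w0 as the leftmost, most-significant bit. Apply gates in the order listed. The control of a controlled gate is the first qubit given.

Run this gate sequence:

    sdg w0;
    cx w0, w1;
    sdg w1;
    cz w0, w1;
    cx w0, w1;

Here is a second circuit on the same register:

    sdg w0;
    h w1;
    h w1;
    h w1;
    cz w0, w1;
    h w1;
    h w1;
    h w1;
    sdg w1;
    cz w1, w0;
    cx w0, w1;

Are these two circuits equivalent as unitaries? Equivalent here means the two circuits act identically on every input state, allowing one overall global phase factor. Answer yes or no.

Yes: on every input state the two circuits agree up to one overall phase factor.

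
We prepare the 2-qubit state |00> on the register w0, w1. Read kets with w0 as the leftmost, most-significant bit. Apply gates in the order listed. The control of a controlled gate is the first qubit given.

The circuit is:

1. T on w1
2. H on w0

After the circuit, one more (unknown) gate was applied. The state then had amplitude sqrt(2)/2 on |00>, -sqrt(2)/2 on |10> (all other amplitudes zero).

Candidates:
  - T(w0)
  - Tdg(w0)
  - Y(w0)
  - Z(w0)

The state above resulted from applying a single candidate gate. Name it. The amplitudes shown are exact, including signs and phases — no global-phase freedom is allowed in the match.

The unique candidate consistent with the amplitudes is Z(w0).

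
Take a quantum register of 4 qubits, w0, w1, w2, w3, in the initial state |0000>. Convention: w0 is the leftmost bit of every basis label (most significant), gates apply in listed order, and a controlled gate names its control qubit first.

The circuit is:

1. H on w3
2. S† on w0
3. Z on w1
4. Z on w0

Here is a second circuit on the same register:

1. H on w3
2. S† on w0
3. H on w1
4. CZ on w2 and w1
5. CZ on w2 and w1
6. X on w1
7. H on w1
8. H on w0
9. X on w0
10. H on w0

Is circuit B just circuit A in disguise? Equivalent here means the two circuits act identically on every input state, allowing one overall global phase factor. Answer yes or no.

Yes — the two circuits implement the same unitary up to a global phase.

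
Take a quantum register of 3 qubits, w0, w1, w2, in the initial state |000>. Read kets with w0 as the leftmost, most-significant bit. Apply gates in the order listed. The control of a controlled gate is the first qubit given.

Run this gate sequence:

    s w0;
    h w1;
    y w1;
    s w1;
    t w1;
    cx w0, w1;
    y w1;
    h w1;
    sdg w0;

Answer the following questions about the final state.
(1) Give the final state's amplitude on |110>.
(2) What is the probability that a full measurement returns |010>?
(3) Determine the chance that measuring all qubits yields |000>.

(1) The final state's coefficient on |110> equals 0.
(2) A full measurement returns |010> with probability sqrt(2)/4 + 1/2.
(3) Outcome |000> occurs with probability 1/2 - sqrt(2)/4.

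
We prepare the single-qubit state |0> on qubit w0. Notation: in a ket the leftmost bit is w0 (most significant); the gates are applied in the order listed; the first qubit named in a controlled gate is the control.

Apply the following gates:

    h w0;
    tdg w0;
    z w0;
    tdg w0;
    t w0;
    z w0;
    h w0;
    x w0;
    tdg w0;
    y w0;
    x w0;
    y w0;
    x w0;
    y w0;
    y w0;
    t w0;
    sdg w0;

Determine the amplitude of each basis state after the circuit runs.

The final amplitudes are -1/2 - exp(3*I*pi/4)/2 on |0>, exp(I*pi/4)/2 + I/2 on |1>. Key observation: steps 3-6 multiply out to the identity, so the circuit reduces to the remaining gates.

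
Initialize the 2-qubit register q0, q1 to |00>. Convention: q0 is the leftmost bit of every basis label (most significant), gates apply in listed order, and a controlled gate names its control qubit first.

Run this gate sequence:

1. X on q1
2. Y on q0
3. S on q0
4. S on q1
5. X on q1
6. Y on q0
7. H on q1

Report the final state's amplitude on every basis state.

The final amplitudes are -sqrt(2)/2 on |00>, -sqrt(2)/2 on |01>, 0 on |10>, 0 on |11>.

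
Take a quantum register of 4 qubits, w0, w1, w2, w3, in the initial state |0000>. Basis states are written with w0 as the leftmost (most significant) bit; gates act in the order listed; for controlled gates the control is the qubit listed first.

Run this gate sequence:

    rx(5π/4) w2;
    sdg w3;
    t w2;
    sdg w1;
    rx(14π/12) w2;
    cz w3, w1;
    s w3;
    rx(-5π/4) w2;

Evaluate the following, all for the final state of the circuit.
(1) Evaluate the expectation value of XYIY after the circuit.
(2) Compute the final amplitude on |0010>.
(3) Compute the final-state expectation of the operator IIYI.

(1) In the final state, XYIY has expectation 0.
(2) The amplitude on |0010> is -sqrt(3)*exp(3*I*pi/4)/4 - sqrt(6)*I/8 - sqrt(6)*exp(3*I*pi/4)/8 - sqrt(2)*I/8 - sqrt(2)*exp(3*I*pi/4)/8 + sqrt(3)*I/4.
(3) In the final state, IIYI has expectation -sqrt(3)/4 + sqrt(2)/8 + 1/4 + sqrt(6)/8.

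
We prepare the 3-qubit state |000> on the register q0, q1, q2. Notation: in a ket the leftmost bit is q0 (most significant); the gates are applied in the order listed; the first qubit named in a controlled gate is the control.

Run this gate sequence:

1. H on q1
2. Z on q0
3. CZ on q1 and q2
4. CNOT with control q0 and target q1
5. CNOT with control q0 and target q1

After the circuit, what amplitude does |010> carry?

The final state's coefficient on |010> equals sqrt(2)/2.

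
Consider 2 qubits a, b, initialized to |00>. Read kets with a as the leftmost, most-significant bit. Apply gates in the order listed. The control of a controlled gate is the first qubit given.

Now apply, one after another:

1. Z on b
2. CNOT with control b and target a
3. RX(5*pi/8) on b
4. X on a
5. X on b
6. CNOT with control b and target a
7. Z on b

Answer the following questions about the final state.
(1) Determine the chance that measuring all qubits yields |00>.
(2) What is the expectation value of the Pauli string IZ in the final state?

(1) A full measurement returns |00> with probability 0.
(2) The observable IZ averages to sqrt(2 - sqrt(2))/2.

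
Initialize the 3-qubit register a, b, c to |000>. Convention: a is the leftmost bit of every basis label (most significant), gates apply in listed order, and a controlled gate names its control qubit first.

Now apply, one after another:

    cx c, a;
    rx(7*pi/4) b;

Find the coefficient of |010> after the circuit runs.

|010> carries amplitude -I*sqrt(2 - sqrt(2))/2 in the final state.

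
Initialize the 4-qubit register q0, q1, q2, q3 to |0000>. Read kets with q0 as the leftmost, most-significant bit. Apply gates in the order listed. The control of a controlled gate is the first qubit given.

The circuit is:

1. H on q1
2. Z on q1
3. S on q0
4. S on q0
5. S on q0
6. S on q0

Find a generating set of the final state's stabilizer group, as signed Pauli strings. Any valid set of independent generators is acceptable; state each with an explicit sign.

The stabilizer group can be generated by -IXII, +ZIII, +IIZI, +IIIZ, among other valid generating sets. Key observation: the block from step 3 through step 6 cancels to the identity and can be dropped.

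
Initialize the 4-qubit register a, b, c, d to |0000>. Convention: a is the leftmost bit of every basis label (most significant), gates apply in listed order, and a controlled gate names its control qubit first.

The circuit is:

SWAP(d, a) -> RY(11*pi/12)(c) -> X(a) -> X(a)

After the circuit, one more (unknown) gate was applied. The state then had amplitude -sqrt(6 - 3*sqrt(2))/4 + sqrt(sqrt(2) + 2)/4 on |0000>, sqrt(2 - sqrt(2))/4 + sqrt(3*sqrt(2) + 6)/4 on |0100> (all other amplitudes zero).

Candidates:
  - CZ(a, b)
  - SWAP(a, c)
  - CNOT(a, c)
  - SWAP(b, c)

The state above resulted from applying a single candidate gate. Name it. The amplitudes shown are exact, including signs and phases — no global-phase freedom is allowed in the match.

It was SWAP(b, c) that produced the state shown. Key observation: gates 3-4 undo each other exactly, leaving only the rest of the circuit to track.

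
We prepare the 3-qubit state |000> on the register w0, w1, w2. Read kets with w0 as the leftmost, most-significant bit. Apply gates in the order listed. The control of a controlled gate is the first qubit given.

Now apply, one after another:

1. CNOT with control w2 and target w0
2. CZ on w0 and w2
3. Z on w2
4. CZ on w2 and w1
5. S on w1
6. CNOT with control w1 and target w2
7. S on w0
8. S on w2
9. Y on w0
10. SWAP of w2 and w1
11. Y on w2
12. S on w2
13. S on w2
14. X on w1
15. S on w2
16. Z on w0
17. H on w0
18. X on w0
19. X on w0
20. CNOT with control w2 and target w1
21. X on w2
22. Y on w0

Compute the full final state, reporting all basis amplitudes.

After the circuit, the state carries amplitude sqrt(2)/2 on |000>, sqrt(2)/2 on |100>, and 0 on every other basis state.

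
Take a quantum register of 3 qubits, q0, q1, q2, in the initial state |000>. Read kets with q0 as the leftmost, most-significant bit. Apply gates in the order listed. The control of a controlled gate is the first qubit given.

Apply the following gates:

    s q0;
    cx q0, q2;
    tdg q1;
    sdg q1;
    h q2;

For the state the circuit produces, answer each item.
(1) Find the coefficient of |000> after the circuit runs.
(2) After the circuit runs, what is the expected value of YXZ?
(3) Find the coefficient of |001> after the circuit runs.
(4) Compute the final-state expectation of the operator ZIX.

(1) The amplitude on |000> is sqrt(2)/2.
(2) The expectation value of YXZ is 0.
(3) |001> carries amplitude sqrt(2)/2 in the final state.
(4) The expectation value of ZIX is 1.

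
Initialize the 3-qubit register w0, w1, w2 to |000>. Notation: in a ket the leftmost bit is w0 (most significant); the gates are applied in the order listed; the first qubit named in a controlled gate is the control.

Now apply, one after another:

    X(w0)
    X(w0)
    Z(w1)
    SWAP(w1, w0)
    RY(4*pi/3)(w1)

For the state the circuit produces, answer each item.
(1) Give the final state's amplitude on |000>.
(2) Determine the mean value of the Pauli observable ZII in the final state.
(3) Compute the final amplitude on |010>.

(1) The amplitude on |000> is -1/2. Key observation: gates 1-2 undo each other exactly, leaving only the rest of the circuit to track.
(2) The observable ZII averages to 1.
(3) The final state's coefficient on |010> equals sqrt(3)/2.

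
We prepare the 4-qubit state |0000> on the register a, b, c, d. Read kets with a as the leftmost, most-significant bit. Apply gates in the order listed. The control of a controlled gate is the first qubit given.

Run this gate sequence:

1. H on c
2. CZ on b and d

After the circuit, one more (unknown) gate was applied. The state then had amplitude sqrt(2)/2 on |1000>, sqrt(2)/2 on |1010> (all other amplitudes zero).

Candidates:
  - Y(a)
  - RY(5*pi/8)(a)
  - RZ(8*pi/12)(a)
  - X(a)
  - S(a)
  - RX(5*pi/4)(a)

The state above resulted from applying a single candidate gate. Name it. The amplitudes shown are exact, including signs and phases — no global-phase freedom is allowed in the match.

The applied gate was X(a).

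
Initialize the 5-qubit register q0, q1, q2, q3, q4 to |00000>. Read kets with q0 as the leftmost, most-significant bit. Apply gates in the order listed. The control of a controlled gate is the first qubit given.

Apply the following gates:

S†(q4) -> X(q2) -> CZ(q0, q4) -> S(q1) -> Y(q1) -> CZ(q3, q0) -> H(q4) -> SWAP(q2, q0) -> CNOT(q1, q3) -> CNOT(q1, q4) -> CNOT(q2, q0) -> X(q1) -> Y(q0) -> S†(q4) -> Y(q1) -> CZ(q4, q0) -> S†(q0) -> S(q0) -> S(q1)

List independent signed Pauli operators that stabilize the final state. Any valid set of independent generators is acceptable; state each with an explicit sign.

One valid set of independent stabilizer generators is -IIIIY, +ZIIII, -IZIII, +IIZII, -IIIZI (any independent generating set of the same group is equally correct).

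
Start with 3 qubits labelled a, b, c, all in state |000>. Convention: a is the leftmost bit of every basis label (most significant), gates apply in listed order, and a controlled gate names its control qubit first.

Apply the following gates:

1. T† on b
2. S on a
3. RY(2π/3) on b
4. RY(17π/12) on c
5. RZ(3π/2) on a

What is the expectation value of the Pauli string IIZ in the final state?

The observable IIZ averages to -sqrt(6)/4 + sqrt(2)/4.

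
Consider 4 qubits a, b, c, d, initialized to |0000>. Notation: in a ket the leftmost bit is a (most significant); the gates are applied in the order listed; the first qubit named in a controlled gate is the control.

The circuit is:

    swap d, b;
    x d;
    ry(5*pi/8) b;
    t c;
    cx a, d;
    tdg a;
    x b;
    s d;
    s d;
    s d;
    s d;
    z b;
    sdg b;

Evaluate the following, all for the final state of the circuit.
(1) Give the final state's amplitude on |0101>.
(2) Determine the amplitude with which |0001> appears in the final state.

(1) The amplitude on |0101> is I*cos(5*pi/16). Key observation: steps 8-11 multiply out to the identity, so the circuit reduces to the remaining gates.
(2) The final state's coefficient on |0001> equals sin(5*pi/16).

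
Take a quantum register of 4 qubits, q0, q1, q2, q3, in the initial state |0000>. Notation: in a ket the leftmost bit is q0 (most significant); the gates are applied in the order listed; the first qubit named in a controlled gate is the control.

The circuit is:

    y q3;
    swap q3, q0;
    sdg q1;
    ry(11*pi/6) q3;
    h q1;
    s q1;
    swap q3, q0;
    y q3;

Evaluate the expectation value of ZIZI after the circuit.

The observable ZIZI averages to sqrt(3)/2.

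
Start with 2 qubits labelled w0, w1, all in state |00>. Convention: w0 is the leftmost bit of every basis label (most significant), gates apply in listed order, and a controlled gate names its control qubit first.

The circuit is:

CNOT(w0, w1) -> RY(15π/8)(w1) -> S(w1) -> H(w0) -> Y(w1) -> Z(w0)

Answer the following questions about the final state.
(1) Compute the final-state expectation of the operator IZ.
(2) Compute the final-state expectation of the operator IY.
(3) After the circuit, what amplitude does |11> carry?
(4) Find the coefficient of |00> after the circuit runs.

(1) In the final state, IZ has expectation -sqrt(sqrt(2) + 2)/2.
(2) The expectation value of IY is -sqrt(2 - sqrt(2))/2.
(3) The amplitude on |11> is sqrt(2)*I*cos(pi/16)/2.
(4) The final state's coefficient on |00> equals sqrt(2)*sin(pi/16)/2.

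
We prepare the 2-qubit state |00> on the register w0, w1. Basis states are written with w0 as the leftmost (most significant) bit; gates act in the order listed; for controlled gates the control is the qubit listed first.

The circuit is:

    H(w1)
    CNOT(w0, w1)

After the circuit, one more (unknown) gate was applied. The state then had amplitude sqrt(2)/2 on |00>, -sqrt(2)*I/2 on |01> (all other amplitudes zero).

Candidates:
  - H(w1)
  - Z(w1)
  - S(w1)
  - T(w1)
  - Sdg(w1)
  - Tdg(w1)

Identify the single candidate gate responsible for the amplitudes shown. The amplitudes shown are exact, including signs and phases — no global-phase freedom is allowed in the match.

It was Sdg(w1) that produced the state shown.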